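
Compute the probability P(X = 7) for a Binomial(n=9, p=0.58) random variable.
0.140216

We have X ~ Binomial(n=9, p=0.58).

For a Binomial distribution, the PMF gives us the probability of each outcome.

Using the PMF formula:
P(X = 7) = 0.140216

Rounded to 4 decimal places: 0.1402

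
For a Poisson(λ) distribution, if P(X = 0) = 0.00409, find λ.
λ = 5.4992

For a Poisson(λ) distribution, the PMF at 0 is:
P(X = 0) = λ^0 e^(-λ) / 0! = e^(-λ)

Given P(X = 0) = 0.00409:
e^(-λ) = 0.00409
-λ = ln(0.00409)
λ = -ln(0.00409) = 5.4992

Verification: e^(-5.4992) = 0.00409 ✓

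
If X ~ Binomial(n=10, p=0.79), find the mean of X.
7.9000

We have X ~ Binomial(n=10, p=0.79).

For a Binomial distribution with n=10, p=0.79:
E[X] = 7.9000

This is the expected (average) value of X.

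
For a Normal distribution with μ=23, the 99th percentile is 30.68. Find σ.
σ = 3.3013

For X ~ Normal(μ, σ), the p-th percentile satisfies x = μ + z_p × σ,
where z_p = Φ⁻¹(p) is the standard normal quantile.

Step 1: z_{0.99} = Φ⁻¹(0.99) = 2.3263

Step 2: Solve for σ:
30.68 = 23 + 2.3263 × σ
σ = (30.68 - 23) / 2.3263
σ = 7.68 / 2.3263
σ = 3.3013

Verification: μ + z × σ = 23 + 2.3263 × 3.3013 = 30.68 ✓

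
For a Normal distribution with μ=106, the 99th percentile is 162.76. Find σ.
σ = 24.3988

For X ~ Normal(μ, σ), the p-th percentile satisfies x = μ + z_p × σ,
where z_p = Φ⁻¹(p) is the standard normal quantile.

Step 1: z_{0.99} = Φ⁻¹(0.99) = 2.3263

Step 2: Solve for σ:
162.76 = 106 + 2.3263 × σ
σ = (162.76 - 106) / 2.3263
σ = 56.76 / 2.3263
σ = 24.3988

Verification: μ + z × σ = 106 + 2.3263 × 24.3988 = 162.76 ✓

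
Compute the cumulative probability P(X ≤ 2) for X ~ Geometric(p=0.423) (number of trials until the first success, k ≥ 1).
0.667071

We have X ~ Geometric(p=0.423) (number of trials until the first success, k ≥ 1).

The CDF gives us P(X ≤ k).

Using the CDF:
P(X ≤ 2) = 0.667071

This means there's approximately a 66.7% chance that X is at most 2.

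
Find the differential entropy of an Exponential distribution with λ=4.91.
-0.5913 nats

We have X ~ Exponential(λ=4.91).

The differential entropy measures the uncertainty or information content of the distribution.

For an Exponential distribution with λ=4.91:
h(X) = -0.5913 nats

(In bits, this would be -0.8530 bits.)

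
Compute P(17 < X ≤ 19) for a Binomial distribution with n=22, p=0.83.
0.432967

We have X ~ Binomial(n=22, p=0.83).

To find P(17 < X ≤ 19), we use:
P(17 < X ≤ 19) = P(X ≤ 19) - P(X ≤ 17)
                 = F(19) - F(17)
                 = 0.747961 - 0.314995
                 = 0.432967

So there's approximately a 43.3% chance that X falls in this range.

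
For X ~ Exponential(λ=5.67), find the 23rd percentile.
0.0461

We have X ~ Exponential(λ=5.67).

We want to find x such that P(X ≤ x) = 0.23.

This is the 23rd percentile, which means 23% of values fall below this point.

Using the inverse CDF (quantile function):
x = F⁻¹(0.23) = 0.0461

Verification: P(X ≤ 0.0461) = 0.23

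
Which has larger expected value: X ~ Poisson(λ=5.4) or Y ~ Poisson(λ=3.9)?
X has larger mean (5.4000 > 3.9000)

Compute the expected value for each distribution:

X ~ Poisson(λ=5.4):
E[X] = 5.4000

Y ~ Poisson(λ=3.9):
E[Y] = 3.9000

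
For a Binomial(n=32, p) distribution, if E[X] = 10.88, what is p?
p = 0.34

For a Binomial(n, p) distribution:
E[X] = n × p

Given n = 32 and E[X] = 10.88:
10.88 = 32 × p
p = 10.88 / 32 = 0.34

Verification: Binomial(32, 0.34) has E[X] = 10.88 ✓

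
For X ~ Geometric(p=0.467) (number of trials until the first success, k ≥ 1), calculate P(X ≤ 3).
0.848581

We have X ~ Geometric(p=0.467) (number of trials until the first success, k ≥ 1).

The CDF gives us P(X ≤ k).

Using the CDF:
P(X ≤ 3) = 0.848581

This means there's approximately a 84.9% chance that X is at most 3.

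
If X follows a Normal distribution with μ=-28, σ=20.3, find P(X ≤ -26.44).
0.530627

We have X ~ Normal(μ=-28, σ=20.3).

The CDF gives us P(X ≤ k).

Using the CDF:
P(X ≤ -26.44) = 0.530627

This means there's approximately a 53.1% chance that X is at most -26.44.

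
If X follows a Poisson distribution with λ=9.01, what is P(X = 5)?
0.060457

We have X ~ Poisson(λ=9.01).

For a Poisson distribution, the PMF gives us the probability of each outcome.

Using the PMF formula:
P(X = 5) = 0.060457

Rounded to 4 decimal places: 0.0605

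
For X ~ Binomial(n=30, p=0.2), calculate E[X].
6.0000

We have X ~ Binomial(n=30, p=0.2).

For a Binomial distribution with n=30, p=0.2:
E[X] = 6.0000

This is the expected (average) value of X.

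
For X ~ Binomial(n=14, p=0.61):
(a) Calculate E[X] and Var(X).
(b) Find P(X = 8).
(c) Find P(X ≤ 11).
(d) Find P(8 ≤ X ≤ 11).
(a) E[X] = 8.5400, Var(X) = 3.3306
(b) P(X = 8) = 0.202573
(c) P(X ≤ 11) = 0.953433
(d) P(8 ≤ X ≤ 11) = 0.672952

We have X ~ Binomial(n=14, p=0.61).

(a) Moments:
E[X] = 8.5400
Var(X) = 3.3306
σ = √Var(X) = 1.8250

(b) Point probability using PMF:
P(X = 8) = 0.202573

(c) Cumulative probability using CDF:
P(X ≤ 11) = F(11) = 0.953433

(d) Range probability:
P(8 ≤ X ≤ 11) = P(X ≤ 11) - P(X ≤ 7)
                   = F(11) - F(7)
                   = 0.953433 - 0.280481
                   = 0.672952

This means approximately 67.3% of outcomes fall in the interval [8, 11].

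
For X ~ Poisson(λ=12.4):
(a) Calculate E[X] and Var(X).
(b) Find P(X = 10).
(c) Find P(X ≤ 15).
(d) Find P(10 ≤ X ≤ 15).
(a) E[X] = 12.4000, Var(X) = 12.4000
(b) P(X = 10) = 0.097544
(c) P(X ≤ 15) = 0.814047
(d) P(10 ≤ X ≤ 15) = 0.604857

We have X ~ Poisson(λ=12.4).

(a) Moments:
E[X] = 12.4000
Var(X) = 12.4000
σ = √Var(X) = 3.5214

(b) Point probability using PMF:
P(X = 10) = 0.097544

(c) Cumulative probability using CDF:
P(X ≤ 15) = F(15) = 0.814047

(d) Range probability:
P(10 ≤ X ≤ 15) = P(X ≤ 15) - P(X ≤ 9)
                   = F(15) - F(9)
                   = 0.814047 - 0.209190
                   = 0.604857

This means approximately 60.5% of outcomes fall in the interval [10, 15].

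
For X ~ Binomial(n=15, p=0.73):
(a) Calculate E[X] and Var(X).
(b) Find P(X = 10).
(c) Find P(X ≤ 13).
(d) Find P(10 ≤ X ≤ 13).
(a) E[X] = 10.9500, Var(X) = 2.9565
(b) P(X = 10) = 0.185184
(c) P(X ≤ 13) = 0.941662
(d) P(10 ≤ X ≤ 13) = 0.745843

We have X ~ Binomial(n=15, p=0.73).

(a) Moments:
E[X] = 10.9500
Var(X) = 2.9565
σ = √Var(X) = 1.7194

(b) Point probability using PMF:
P(X = 10) = 0.185184

(c) Cumulative probability using CDF:
P(X ≤ 13) = F(13) = 0.941662

(d) Range probability:
P(10 ≤ X ≤ 13) = P(X ≤ 13) - P(X ≤ 9)
                   = F(13) - F(9)
                   = 0.941662 - 0.195819
                   = 0.745843

This means approximately 74.6% of outcomes fall in the interval [10, 13].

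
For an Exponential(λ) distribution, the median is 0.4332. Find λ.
λ = 1.6001

For X ~ Exponential(λ), the CDF is F(x) = 1 - e^(-λx).
The median m satisfies F(m) = 0.5:
1 - e^(-λm) = 0.5
e^(-λm) = 0.5
λm = ln(2)
m = ln(2) / λ

Given m = 0.4332:
λ = ln(2) / 0.4332 = 0.693147 / 0.4332 = 1.6001

Verification: ln(2) / 1.6001 = 0.4332 ✓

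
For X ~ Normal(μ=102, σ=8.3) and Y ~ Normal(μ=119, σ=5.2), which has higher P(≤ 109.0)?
X has higher probability (P(X ≤ 109.0) = 0.8005 > P(Y ≤ 109.0) = 0.0272)

Compute P(≤ 109.0) for each distribution:

X ~ Normal(μ=102, σ=8.3):
P(X ≤ 109.0) = 0.8005

Y ~ Normal(μ=119, σ=5.2):
P(Y ≤ 109.0) = 0.0272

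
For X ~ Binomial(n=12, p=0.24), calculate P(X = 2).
0.244401

We have X ~ Binomial(n=12, p=0.24).

For a Binomial distribution, the PMF gives us the probability of each outcome.

Using the PMF formula:
P(X = 2) = 0.244401

Rounded to 4 decimal places: 0.2444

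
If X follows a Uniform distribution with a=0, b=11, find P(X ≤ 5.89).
0.535455

We have X ~ Uniform(a=0, b=11).

The CDF gives us P(X ≤ k).

Using the CDF:
P(X ≤ 5.89) = 0.535455

This means there's approximately a 53.5% chance that X is at most 5.89.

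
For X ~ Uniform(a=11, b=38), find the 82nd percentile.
33.1400

We have X ~ Uniform(a=11, b=38).

We want to find x such that P(X ≤ x) = 0.82.

This is the 82nd percentile, which means 82% of values fall below this point.

Using the inverse CDF (quantile function):
x = F⁻¹(0.82) = 33.1400

Verification: P(X ≤ 33.1400) = 0.82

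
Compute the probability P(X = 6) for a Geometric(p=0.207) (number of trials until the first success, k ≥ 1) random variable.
0.064914

We have X ~ Geometric(p=0.207) (number of trials until the first success, k ≥ 1).

For a Geometric distribution, the PMF gives us the probability of each outcome.

Using the PMF formula:
P(X = 6) = 0.064914

Rounded to 4 decimal places: 0.0649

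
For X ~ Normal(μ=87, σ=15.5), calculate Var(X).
240.2500

We have X ~ Normal(μ=87, σ=15.5).

For a Normal distribution with μ=87, σ=15.5:
Var(X) = 240.2500

The variance measures the spread of the distribution around the mean.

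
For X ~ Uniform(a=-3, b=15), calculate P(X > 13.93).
0.059444

We have X ~ Uniform(a=-3, b=15).

P(X > 13.93) = 1 - P(X ≤ 13.93)
                = 1 - F(13.93)
                = 1 - 0.940556
                = 0.059444

So there's approximately a 5.9% chance that X exceeds 13.93.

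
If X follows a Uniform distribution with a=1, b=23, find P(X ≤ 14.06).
0.593636

We have X ~ Uniform(a=1, b=23).

The CDF gives us P(X ≤ k).

Using the CDF:
P(X ≤ 14.06) = 0.593636

This means there's approximately a 59.4% chance that X is at most 14.06.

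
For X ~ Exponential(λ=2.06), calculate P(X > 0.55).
0.322066

We have X ~ Exponential(λ=2.06).

P(X > 0.55) = 1 - P(X ≤ 0.55)
                = 1 - F(0.55)
                = 1 - 0.677934
                = 0.322066

So there's approximately a 32.2% chance that X exceeds 0.55.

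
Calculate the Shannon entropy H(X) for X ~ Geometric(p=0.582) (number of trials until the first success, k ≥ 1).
1.1678 nats

We have X ~ Geometric(p=0.582) (number of trials until the first success, k ≥ 1).

The Shannon entropy measures the uncertainty or information content of the distribution.

For a Geometric distribution with p=0.582 (number of trials until the first success, k ≥ 1):
H(X) = 1.1678 nats

(In bits, this would be 1.6847 bits.)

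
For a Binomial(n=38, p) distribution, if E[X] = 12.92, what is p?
p = 0.34

For a Binomial(n, p) distribution:
E[X] = n × p

Given n = 38 and E[X] = 12.92:
12.92 = 38 × p
p = 12.92 / 38 = 0.34

Verification: Binomial(38, 0.34) has E[X] = 12.92 ✓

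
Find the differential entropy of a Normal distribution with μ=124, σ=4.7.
2.9665 nats

We have X ~ Normal(μ=124, σ=4.7).

The differential entropy measures the uncertainty or information content of the distribution.

For a Normal distribution with μ=124, σ=4.7:
h(X) = 2.9665 nats

(In bits, this would be 4.2798 bits.)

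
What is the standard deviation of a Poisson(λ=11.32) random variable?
3.3645

We have X ~ Poisson(λ=11.32).

For a Poisson distribution with λ=11.32:
σ = √Var(X) = 3.3645

The standard deviation is the square root of the variance.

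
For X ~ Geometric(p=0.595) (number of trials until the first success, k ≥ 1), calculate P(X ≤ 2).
0.835975

We have X ~ Geometric(p=0.595) (number of trials until the first success, k ≥ 1).

The CDF gives us P(X ≤ k).

Using the CDF:
P(X ≤ 2) = 0.835975

This means there's approximately a 83.6% chance that X is at most 2.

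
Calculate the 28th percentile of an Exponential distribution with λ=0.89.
0.3691

We have X ~ Exponential(λ=0.89).

We want to find x such that P(X ≤ x) = 0.28.

This is the 28th percentile, which means 28% of values fall below this point.

Using the inverse CDF (quantile function):
x = F⁻¹(0.28) = 0.3691

Verification: P(X ≤ 0.3691) = 0.28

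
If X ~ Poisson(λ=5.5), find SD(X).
2.3452

We have X ~ Poisson(λ=5.5).

For a Poisson distribution with λ=5.5:
σ = √Var(X) = 2.3452

The standard deviation is the square root of the variance.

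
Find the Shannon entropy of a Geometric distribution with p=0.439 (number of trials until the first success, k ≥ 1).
1.5619 nats

We have X ~ Geometric(p=0.439) (number of trials until the first success, k ≥ 1).

The Shannon entropy measures the uncertainty or information content of the distribution.

For a Geometric distribution with p=0.439 (number of trials until the first success, k ≥ 1):
H(X) = 1.5619 nats

(In bits, this would be 2.2534 bits.)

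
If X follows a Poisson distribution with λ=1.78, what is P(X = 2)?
0.267157

We have X ~ Poisson(λ=1.78).

For a Poisson distribution, the PMF gives us the probability of each outcome.

Using the PMF formula:
P(X = 2) = 0.267157

Rounded to 4 decimal places: 0.2672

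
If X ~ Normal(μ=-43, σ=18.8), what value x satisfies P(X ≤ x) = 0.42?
-46.7956

We have X ~ Normal(μ=-43, σ=18.8).

We want to find x such that P(X ≤ x) = 0.42.

This is the 42nd percentile, which means 42% of values fall below this point.

Using the inverse CDF (quantile function):
x = F⁻¹(0.42) = -46.7956

Verification: P(X ≤ -46.7956) = 0.42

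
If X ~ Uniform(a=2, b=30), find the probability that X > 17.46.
0.447857

We have X ~ Uniform(a=2, b=30).

P(X > 17.46) = 1 - P(X ≤ 17.46)
                = 1 - F(17.46)
                = 1 - 0.552143
                = 0.447857

So there's approximately a 44.8% chance that X exceeds 17.46.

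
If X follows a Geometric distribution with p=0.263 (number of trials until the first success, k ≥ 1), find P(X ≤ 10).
0.952720

We have X ~ Geometric(p=0.263) (number of trials until the first success, k ≥ 1).

The CDF gives us P(X ≤ k).

Using the CDF:
P(X ≤ 10) = 0.952720

This means there's approximately a 95.3% chance that X is at most 10.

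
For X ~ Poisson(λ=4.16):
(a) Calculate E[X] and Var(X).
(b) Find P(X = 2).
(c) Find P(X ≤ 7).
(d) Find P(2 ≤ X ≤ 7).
(a) E[X] = 4.1600, Var(X) = 4.1600
(b) P(X = 2) = 0.135049
(c) P(X ≤ 7) = 0.938764
(d) P(2 ≤ X ≤ 7) = 0.858229

We have X ~ Poisson(λ=4.16).

(a) Moments:
E[X] = 4.1600
Var(X) = 4.1600
σ = √Var(X) = 2.0396

(b) Point probability using PMF:
P(X = 2) = 0.135049

(c) Cumulative probability using CDF:
P(X ≤ 7) = F(7) = 0.938764

(d) Range probability:
P(2 ≤ X ≤ 7) = P(X ≤ 7) - P(X ≤ 1)
                   = F(7) - F(1)
                   = 0.938764 - 0.080535
                   = 0.858229

This means approximately 85.8% of outcomes fall in the interval [2, 7].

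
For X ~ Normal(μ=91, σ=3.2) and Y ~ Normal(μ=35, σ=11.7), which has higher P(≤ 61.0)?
Y has higher probability (P(Y ≤ 61.0) = 0.9869 > P(X ≤ 61.0) = 0.0000)

Compute P(≤ 61.0) for each distribution:

X ~ Normal(μ=91, σ=3.2):
P(X ≤ 61.0) = 0.0000

Y ~ Normal(μ=35, σ=11.7):
P(Y ≤ 61.0) = 0.9869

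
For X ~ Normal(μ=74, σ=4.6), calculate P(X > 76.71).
0.277887

We have X ~ Normal(μ=74, σ=4.6).

P(X > 76.71) = 1 - P(X ≤ 76.71)
                = 1 - F(76.71)
                = 1 - 0.722113
                = 0.277887

So there's approximately a 27.8% chance that X exceeds 76.71.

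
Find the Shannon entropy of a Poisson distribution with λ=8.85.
2.4991 nats

We have X ~ Poisson(λ=8.85).

The Shannon entropy measures the uncertainty or information content of the distribution.

For a Poisson distribution with λ=8.85:
H(X) = 2.4991 nats

(In bits, this would be 3.6054 bits.)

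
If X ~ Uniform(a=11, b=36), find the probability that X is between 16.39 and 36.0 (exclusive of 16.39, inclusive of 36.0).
0.784400

We have X ~ Uniform(a=11, b=36).

To find P(16.39 < X ≤ 36.0), we use:
P(16.39 < X ≤ 36.0) = P(X ≤ 36.0) - P(X ≤ 16.39)
                 = F(36.0) - F(16.39)
                 = 1.000000 - 0.215600
                 = 0.784400

So there's approximately a 78.4% chance that X falls in this range.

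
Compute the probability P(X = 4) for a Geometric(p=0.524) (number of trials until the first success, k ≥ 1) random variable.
0.056513

We have X ~ Geometric(p=0.524) (number of trials until the first success, k ≥ 1).

For a Geometric distribution, the PMF gives us the probability of each outcome.

Using the PMF formula:
P(X = 4) = 0.056513

Rounded to 4 decimal places: 0.0565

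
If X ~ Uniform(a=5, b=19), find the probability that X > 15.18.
0.272857

We have X ~ Uniform(a=5, b=19).

P(X > 15.18) = 1 - P(X ≤ 15.18)
                = 1 - F(15.18)
                = 1 - 0.727143
                = 0.272857

So there's approximately a 27.3% chance that X exceeds 15.18.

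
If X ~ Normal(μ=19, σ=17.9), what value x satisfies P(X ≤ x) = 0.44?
16.2977

We have X ~ Normal(μ=19, σ=17.9).

We want to find x such that P(X ≤ x) = 0.44.

This is the 44th percentile, which means 44% of values fall below this point.

Using the inverse CDF (quantile function):
x = F⁻¹(0.44) = 16.2977

Verification: P(X ≤ 16.2977) = 0.44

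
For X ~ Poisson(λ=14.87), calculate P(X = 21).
0.028329

We have X ~ Poisson(λ=14.87).

For a Poisson distribution, the PMF gives us the probability of each outcome.

Using the PMF formula:
P(X = 21) = 0.028329

Rounded to 4 decimal places: 0.0283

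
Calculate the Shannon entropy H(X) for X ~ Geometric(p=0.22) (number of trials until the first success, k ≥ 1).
2.3950 nats

We have X ~ Geometric(p=0.22) (number of trials until the first success, k ≥ 1).

The Shannon entropy measures the uncertainty or information content of the distribution.

For a Geometric distribution with p=0.22 (number of trials until the first success, k ≥ 1):
H(X) = 2.3950 nats

(In bits, this would be 3.4553 bits.)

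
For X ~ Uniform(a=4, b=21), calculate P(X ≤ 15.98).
0.704706

We have X ~ Uniform(a=4, b=21).

The CDF gives us P(X ≤ k).

Using the CDF:
P(X ≤ 15.98) = 0.704706

This means there's approximately a 70.5% chance that X is at most 15.98.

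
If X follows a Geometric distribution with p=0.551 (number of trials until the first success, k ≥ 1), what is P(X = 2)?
0.247399

We have X ~ Geometric(p=0.551) (number of trials until the first success, k ≥ 1).

For a Geometric distribution, the PMF gives us the probability of each outcome.

Using the PMF formula:
P(X = 2) = 0.247399

Rounded to 4 decimal places: 0.2474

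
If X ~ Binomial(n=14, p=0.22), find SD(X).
1.5500

We have X ~ Binomial(n=14, p=0.22).

For a Binomial distribution with n=14, p=0.22:
σ = √Var(X) = 1.5500

The standard deviation is the square root of the variance.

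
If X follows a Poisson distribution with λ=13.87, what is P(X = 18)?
0.053379

We have X ~ Poisson(λ=13.87).

For a Poisson distribution, the PMF gives us the probability of each outcome.

Using the PMF formula:
P(X = 18) = 0.053379

Rounded to 4 decimal places: 0.0534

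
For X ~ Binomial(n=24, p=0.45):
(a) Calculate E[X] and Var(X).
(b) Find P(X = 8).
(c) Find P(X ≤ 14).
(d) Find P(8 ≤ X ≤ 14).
(a) E[X] = 10.8000, Var(X) = 5.9400
(b) P(X = 8) = 0.086710
(c) P(X ≤ 14) = 0.935231
(d) P(8 ≤ X ≤ 14) = 0.848938

We have X ~ Binomial(n=24, p=0.45).

(a) Moments:
E[X] = 10.8000
Var(X) = 5.9400
σ = √Var(X) = 2.4372

(b) Point probability using PMF:
P(X = 8) = 0.086710

(c) Cumulative probability using CDF:
P(X ≤ 14) = F(14) = 0.935231

(d) Range probability:
P(8 ≤ X ≤ 14) = P(X ≤ 14) - P(X ≤ 7)
                   = F(14) - F(7)
                   = 0.935231 - 0.086293
                   = 0.848938

This means approximately 84.9% of outcomes fall in the interval [8, 14].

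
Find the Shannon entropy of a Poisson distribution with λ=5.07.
2.2117 nats

We have X ~ Poisson(λ=5.07).

The Shannon entropy measures the uncertainty or information content of the distribution.

For a Poisson distribution with λ=5.07:
H(X) = 2.2117 nats

(In bits, this would be 3.1908 bits.)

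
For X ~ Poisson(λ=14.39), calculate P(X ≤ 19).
0.906443

We have X ~ Poisson(λ=14.39).

The CDF gives us P(X ≤ k).

Using the CDF:
P(X ≤ 19) = 0.906443

This means there's approximately a 90.6% chance that X is at most 19.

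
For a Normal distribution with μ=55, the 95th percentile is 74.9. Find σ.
σ = 12.0983

For X ~ Normal(μ, σ), the p-th percentile satisfies x = μ + z_p × σ,
where z_p = Φ⁻¹(p) is the standard normal quantile.

Step 1: z_{0.95} = Φ⁻¹(0.95) = 1.6449

Step 2: Solve for σ:
74.9 = 55 + 1.6449 × σ
σ = (74.9 - 55) / 1.6449
σ = 19.90 / 1.6449
σ = 12.0983

Verification: μ + z × σ = 55 + 1.6449 × 12.0983 = 74.90 ✓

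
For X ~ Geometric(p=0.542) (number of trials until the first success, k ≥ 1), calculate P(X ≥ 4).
0.096072

We have X ~ Geometric(p=0.542) (number of trials until the first success, k ≥ 1).

For discrete distributions, P(X ≥ 4) = 1 - P(X ≤ 3).

P(X ≤ 3) = 0.903928
P(X ≥ 4) = 1 - 0.903928 = 0.096072

So there's approximately a 9.6% chance that X is at least 4.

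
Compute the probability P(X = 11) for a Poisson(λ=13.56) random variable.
0.092187

We have X ~ Poisson(λ=13.56).

For a Poisson distribution, the PMF gives us the probability of each outcome.

Using the PMF formula:
P(X = 11) = 0.092187

Rounded to 4 decimal places: 0.0922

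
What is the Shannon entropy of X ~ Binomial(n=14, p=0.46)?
2.0414 nats

We have X ~ Binomial(n=14, p=0.46).

The Shannon entropy measures the uncertainty or information content of the distribution.

For a Binomial distribution with n=14, p=0.46:
H(X) = 2.0414 nats

(In bits, this would be 2.9451 bits.)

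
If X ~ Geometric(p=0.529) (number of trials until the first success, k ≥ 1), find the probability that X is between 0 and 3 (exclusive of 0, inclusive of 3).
0.895513

We have X ~ Geometric(p=0.529) (number of trials until the first success, k ≥ 1).

To find P(0 < X ≤ 3), we use:
P(0 < X ≤ 3) = P(X ≤ 3) - P(X ≤ 0)
                 = F(3) - F(0)
                 = 0.895513 - 0.000000
                 = 0.895513

So there's approximately a 89.6% chance that X falls in this range.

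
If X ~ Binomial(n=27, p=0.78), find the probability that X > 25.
0.010515

We have X ~ Binomial(n=27, p=0.78).

P(X > 25) = 1 - P(X ≤ 25)
                = 1 - F(25)
                = 1 - 0.989485
                = 0.010515

So there's approximately a 1.1% chance that X exceeds 25.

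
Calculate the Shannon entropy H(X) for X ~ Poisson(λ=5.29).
2.2338 nats

We have X ~ Poisson(λ=5.29).

The Shannon entropy measures the uncertainty or information content of the distribution.

For a Poisson distribution with λ=5.29:
H(X) = 2.2338 nats

(In bits, this would be 3.2228 bits.)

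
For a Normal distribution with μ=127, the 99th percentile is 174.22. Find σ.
σ = 20.2979

For X ~ Normal(μ, σ), the p-th percentile satisfies x = μ + z_p × σ,
where z_p = Φ⁻¹(p) is the standard normal quantile.

Step 1: z_{0.99} = Φ⁻¹(0.99) = 2.3263

Step 2: Solve for σ:
174.22 = 127 + 2.3263 × σ
σ = (174.22 - 127) / 2.3263
σ = 47.22 / 2.3263
σ = 20.2979

Verification: μ + z × σ = 127 + 2.3263 × 20.2979 = 174.22 ✓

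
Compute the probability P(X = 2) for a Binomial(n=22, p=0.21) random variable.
0.091326

We have X ~ Binomial(n=22, p=0.21).

For a Binomial distribution, the PMF gives us the probability of each outcome.

Using the PMF formula:
P(X = 2) = 0.091326

Rounded to 4 decimal places: 0.0913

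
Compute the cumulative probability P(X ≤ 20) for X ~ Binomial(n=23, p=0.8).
0.866815

We have X ~ Binomial(n=23, p=0.8).

The CDF gives us P(X ≤ k).

Using the CDF:
P(X ≤ 20) = 0.866815

This means there's approximately a 86.7% chance that X is at most 20.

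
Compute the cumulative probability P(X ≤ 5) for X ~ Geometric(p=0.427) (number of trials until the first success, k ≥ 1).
0.938231

We have X ~ Geometric(p=0.427) (number of trials until the first success, k ≥ 1).

The CDF gives us P(X ≤ k).

Using the CDF:
P(X ≤ 5) = 0.938231

This means there's approximately a 93.8% chance that X is at most 5.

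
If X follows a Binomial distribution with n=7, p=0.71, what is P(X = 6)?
0.260044

We have X ~ Binomial(n=7, p=0.71).

For a Binomial distribution, the PMF gives us the probability of each outcome.

Using the PMF formula:
P(X = 6) = 0.260044

Rounded to 4 decimal places: 0.2600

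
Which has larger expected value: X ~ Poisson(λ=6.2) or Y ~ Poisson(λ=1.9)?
X has larger mean (6.2000 > 1.9000)

Compute the expected value for each distribution:

X ~ Poisson(λ=6.2):
E[X] = 6.2000

Y ~ Poisson(λ=1.9):
E[Y] = 1.9000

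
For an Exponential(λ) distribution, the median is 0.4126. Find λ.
λ = 1.6799

For X ~ Exponential(λ), the CDF is F(x) = 1 - e^(-λx).
The median m satisfies F(m) = 0.5:
1 - e^(-λm) = 0.5
e^(-λm) = 0.5
λm = ln(2)
m = ln(2) / λ

Given m = 0.4126:
λ = ln(2) / 0.4126 = 0.693147 / 0.4126 = 1.6799

Verification: ln(2) / 1.6799 = 0.4126 ✓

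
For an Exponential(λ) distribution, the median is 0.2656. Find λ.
λ = 2.6097

For X ~ Exponential(λ), the CDF is F(x) = 1 - e^(-λx).
The median m satisfies F(m) = 0.5:
1 - e^(-λm) = 0.5
e^(-λm) = 0.5
λm = ln(2)
m = ln(2) / λ

Given m = 0.2656:
λ = ln(2) / 0.2656 = 0.693147 / 0.2656 = 2.6097

Verification: ln(2) / 2.6097 = 0.2656 ✓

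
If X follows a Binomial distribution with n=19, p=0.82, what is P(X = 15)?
0.207339

We have X ~ Binomial(n=19, p=0.82).

For a Binomial distribution, the PMF gives us the probability of each outcome.

Using the PMF formula:
P(X = 15) = 0.207339

Rounded to 4 decimal places: 0.2073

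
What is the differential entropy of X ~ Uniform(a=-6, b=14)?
2.9957 nats

We have X ~ Uniform(a=-6, b=14).

The differential entropy measures the uncertainty or information content of the distribution.

For a Uniform distribution with a=-6, b=14:
h(X) = 2.9957 nats

(In bits, this would be 4.3219 bits.)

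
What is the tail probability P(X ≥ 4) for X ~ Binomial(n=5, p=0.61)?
0.354454

We have X ~ Binomial(n=5, p=0.61).

For discrete distributions, P(X ≥ 4) = 1 - P(X ≤ 3).

P(X ≤ 3) = 0.645546
P(X ≥ 4) = 1 - 0.645546 = 0.354454

So there's approximately a 35.4% chance that X is at least 4.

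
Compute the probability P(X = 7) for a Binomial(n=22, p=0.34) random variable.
0.175933

We have X ~ Binomial(n=22, p=0.34).

For a Binomial distribution, the PMF gives us the probability of each outcome.

Using the PMF formula:
P(X = 7) = 0.175933

Rounded to 4 decimal places: 0.1759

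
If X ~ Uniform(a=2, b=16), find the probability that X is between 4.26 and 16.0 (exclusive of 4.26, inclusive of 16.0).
0.838571

We have X ~ Uniform(a=2, b=16).

To find P(4.26 < X ≤ 16.0), we use:
P(4.26 < X ≤ 16.0) = P(X ≤ 16.0) - P(X ≤ 4.26)
                 = F(16.0) - F(4.26)
                 = 1.000000 - 0.161429
                 = 0.838571

So there's approximately a 83.9% chance that X falls in this range.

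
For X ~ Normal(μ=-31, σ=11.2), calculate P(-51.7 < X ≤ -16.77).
0.865767

We have X ~ Normal(μ=-31, σ=11.2).

To find P(-51.7 < X ≤ -16.77), we use:
P(-51.7 < X ≤ -16.77) = P(X ≤ -16.77) - P(X ≤ -51.7)
                 = F(-16.77) - F(-51.7)
                 = 0.898053 - 0.032286
                 = 0.865767

So there's approximately a 86.6% chance that X falls in this range.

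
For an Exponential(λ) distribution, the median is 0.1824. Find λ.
λ = 3.8001

For X ~ Exponential(λ), the CDF is F(x) = 1 - e^(-λx).
The median m satisfies F(m) = 0.5:
1 - e^(-λm) = 0.5
e^(-λm) = 0.5
λm = ln(2)
m = ln(2) / λ

Given m = 0.1824:
λ = ln(2) / 0.1824 = 0.693147 / 0.1824 = 3.8001

Verification: ln(2) / 3.8001 = 0.1824 ✓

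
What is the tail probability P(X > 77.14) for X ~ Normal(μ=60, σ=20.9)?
0.206081

We have X ~ Normal(μ=60, σ=20.9).

P(X > 77.14) = 1 - P(X ≤ 77.14)
                = 1 - F(77.14)
                = 1 - 0.793919
                = 0.206081

So there's approximately a 20.6% chance that X exceeds 77.14.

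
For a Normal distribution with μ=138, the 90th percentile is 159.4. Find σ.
σ = 16.6985

For X ~ Normal(μ, σ), the p-th percentile satisfies x = μ + z_p × σ,
where z_p = Φ⁻¹(p) is the standard normal quantile.

Step 1: z_{0.9} = Φ⁻¹(0.9) = 1.2816

Step 2: Solve for σ:
159.4 = 138 + 1.2816 × σ
σ = (159.4 - 138) / 1.2816
σ = 21.40 / 1.2816
σ = 16.6985

Verification: μ + z × σ = 138 + 1.2816 × 16.6985 = 159.40 ✓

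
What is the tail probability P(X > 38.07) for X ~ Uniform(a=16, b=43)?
0.182593

We have X ~ Uniform(a=16, b=43).

P(X > 38.07) = 1 - P(X ≤ 38.07)
                = 1 - F(38.07)
                = 1 - 0.817407
                = 0.182593

So there's approximately a 18.3% chance that X exceeds 38.07.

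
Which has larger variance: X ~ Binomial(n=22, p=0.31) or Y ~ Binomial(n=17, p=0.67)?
X has larger variance (4.7058 > 3.7587)

Compute the variance for each distribution:

X ~ Binomial(n=22, p=0.31):
Var(X) = 4.7058

Y ~ Binomial(n=17, p=0.67):
Var(Y) = 3.7587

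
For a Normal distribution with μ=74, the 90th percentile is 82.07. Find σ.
σ = 6.2971

For X ~ Normal(μ, σ), the p-th percentile satisfies x = μ + z_p × σ,
where z_p = Φ⁻¹(p) is the standard normal quantile.

Step 1: z_{0.9} = Φ⁻¹(0.9) = 1.2816

Step 2: Solve for σ:
82.07 = 74 + 1.2816 × σ
σ = (82.07 - 74) / 1.2816
σ = 8.07 / 1.2816
σ = 6.2971

Verification: μ + z × σ = 74 + 1.2816 × 6.2971 = 82.07 ✓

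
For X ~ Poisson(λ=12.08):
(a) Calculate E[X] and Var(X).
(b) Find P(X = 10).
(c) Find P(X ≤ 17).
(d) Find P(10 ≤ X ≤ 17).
(a) E[X] = 12.0800, Var(X) = 12.0800
(b) P(X = 10) = 0.103426
(c) P(X ≤ 17) = 0.933916
(d) P(10 ≤ X ≤ 17) = 0.698444

We have X ~ Poisson(λ=12.08).

(a) Moments:
E[X] = 12.0800
Var(X) = 12.0800
σ = √Var(X) = 3.4756

(b) Point probability using PMF:
P(X = 10) = 0.103426

(c) Cumulative probability using CDF:
P(X ≤ 17) = F(17) = 0.933916

(d) Range probability:
P(10 ≤ X ≤ 17) = P(X ≤ 17) - P(X ≤ 9)
                   = F(17) - F(9)
                   = 0.933916 - 0.235473
                   = 0.698444

This means approximately 69.8% of outcomes fall in the interval [10, 17].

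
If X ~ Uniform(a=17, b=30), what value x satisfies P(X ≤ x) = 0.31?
21.0300

We have X ~ Uniform(a=17, b=30).

We want to find x such that P(X ≤ x) = 0.31.

This is the 31st percentile, which means 31% of values fall below this point.

Using the inverse CDF (quantile function):
x = F⁻¹(0.31) = 21.0300

Verification: P(X ≤ 21.0300) = 0.31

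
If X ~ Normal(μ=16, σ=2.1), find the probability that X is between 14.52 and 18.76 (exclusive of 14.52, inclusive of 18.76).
0.665146

We have X ~ Normal(μ=16, σ=2.1).

To find P(14.52 < X ≤ 18.76), we use:
P(14.52 < X ≤ 18.76) = P(X ≤ 18.76) - P(X ≤ 14.52)
                 = F(18.76) - F(14.52)
                 = 0.905625 - 0.240479
                 = 0.665146

So there's approximately a 66.5% chance that X falls in this range.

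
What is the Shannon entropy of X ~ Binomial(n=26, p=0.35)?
2.3062 nats

We have X ~ Binomial(n=26, p=0.35).

The Shannon entropy measures the uncertainty or information content of the distribution.

For a Binomial distribution with n=26, p=0.35:
H(X) = 2.3062 nats

(In bits, this would be 3.3271 bits.)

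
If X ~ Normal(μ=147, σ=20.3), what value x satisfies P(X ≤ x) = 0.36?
139.7233

We have X ~ Normal(μ=147, σ=20.3).

We want to find x such that P(X ≤ x) = 0.36.

This is the 36th percentile, which means 36% of values fall below this point.

Using the inverse CDF (quantile function):
x = F⁻¹(0.36) = 139.7233

Verification: P(X ≤ 139.7233) = 0.36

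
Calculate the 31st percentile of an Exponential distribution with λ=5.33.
0.0696

We have X ~ Exponential(λ=5.33).

We want to find x such that P(X ≤ x) = 0.31.

This is the 31st percentile, which means 31% of values fall below this point.

Using the inverse CDF (quantile function):
x = F⁻¹(0.31) = 0.0696

Verification: P(X ≤ 0.0696) = 0.31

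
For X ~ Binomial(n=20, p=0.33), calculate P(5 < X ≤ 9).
0.605172

We have X ~ Binomial(n=20, p=0.33).

To find P(5 < X ≤ 9), we use:
P(5 < X ≤ 9) = P(X ≤ 9) - P(X ≤ 5)
                 = F(9) - F(5)
                 = 0.913422 - 0.308250
                 = 0.605172

So there's approximately a 60.5% chance that X falls in this range.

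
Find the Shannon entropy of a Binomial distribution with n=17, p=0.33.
2.0776 nats

We have X ~ Binomial(n=17, p=0.33).

The Shannon entropy measures the uncertainty or information content of the distribution.

For a Binomial distribution with n=17, p=0.33:
H(X) = 2.0776 nats

(In bits, this would be 2.9973 bits.)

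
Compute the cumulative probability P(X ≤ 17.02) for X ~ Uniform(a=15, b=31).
0.126250

We have X ~ Uniform(a=15, b=31).

The CDF gives us P(X ≤ k).

Using the CDF:
P(X ≤ 17.02) = 0.126250

This means there's approximately a 12.6% chance that X is at most 17.02.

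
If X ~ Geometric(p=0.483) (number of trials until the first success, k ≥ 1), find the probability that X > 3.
0.138188

We have X ~ Geometric(p=0.483) (number of trials until the first success, k ≥ 1).

P(X > 3) = 1 - P(X ≤ 3)
                = 1 - F(3)
                = 1 - 0.861812
                = 0.138188

So there's approximately a 13.8% chance that X exceeds 3.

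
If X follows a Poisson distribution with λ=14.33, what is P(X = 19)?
0.045724

We have X ~ Poisson(λ=14.33).

For a Poisson distribution, the PMF gives us the probability of each outcome.

Using the PMF formula:
P(X = 19) = 0.045724

Rounded to 4 decimal places: 0.0457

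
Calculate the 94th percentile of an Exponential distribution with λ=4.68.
0.6012

We have X ~ Exponential(λ=4.68).

We want to find x such that P(X ≤ x) = 0.94.

This is the 94th percentile, which means 94% of values fall below this point.

Using the inverse CDF (quantile function):
x = F⁻¹(0.94) = 0.6012

Verification: P(X ≤ 0.6012) = 0.94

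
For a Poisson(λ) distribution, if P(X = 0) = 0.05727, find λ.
λ = 2.8600

For a Poisson(λ) distribution, the PMF at 0 is:
P(X = 0) = λ^0 e^(-λ) / 0! = e^(-λ)

Given P(X = 0) = 0.05727:
e^(-λ) = 0.05727
-λ = ln(0.05727)
λ = -ln(0.05727) = 2.8600

Verification: e^(-2.8600) = 0.05727 ✓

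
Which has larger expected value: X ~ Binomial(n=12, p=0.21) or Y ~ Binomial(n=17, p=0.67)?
Y has larger mean (11.3900 > 2.5200)

Compute the expected value for each distribution:

X ~ Binomial(n=12, p=0.21):
E[X] = 2.5200

Y ~ Binomial(n=17, p=0.67):
E[Y] = 11.3900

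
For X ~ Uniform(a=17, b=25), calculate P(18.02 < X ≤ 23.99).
0.746250

We have X ~ Uniform(a=17, b=25).

To find P(18.02 < X ≤ 23.99), we use:
P(18.02 < X ≤ 23.99) = P(X ≤ 23.99) - P(X ≤ 18.02)
                 = F(23.99) - F(18.02)
                 = 0.873750 - 0.127500
                 = 0.746250

So there's approximately a 74.6% chance that X falls in this range.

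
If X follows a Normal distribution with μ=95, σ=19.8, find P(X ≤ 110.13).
0.777609

We have X ~ Normal(μ=95, σ=19.8).

The CDF gives us P(X ≤ k).

Using the CDF:
P(X ≤ 110.13) = 0.777609

This means there's approximately a 77.8% chance that X is at most 110.13.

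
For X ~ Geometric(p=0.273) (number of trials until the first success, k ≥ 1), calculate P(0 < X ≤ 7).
0.892665

We have X ~ Geometric(p=0.273) (number of trials until the first success, k ≥ 1).

To find P(0 < X ≤ 7), we use:
P(0 < X ≤ 7) = P(X ≤ 7) - P(X ≤ 0)
                 = F(7) - F(0)
                 = 0.892665 - 0.000000
                 = 0.892665

So there's approximately a 89.3% chance that X falls in this range.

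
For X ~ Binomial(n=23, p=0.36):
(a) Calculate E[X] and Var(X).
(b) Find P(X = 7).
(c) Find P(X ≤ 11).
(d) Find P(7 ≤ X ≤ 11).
(a) E[X] = 8.2800, Var(X) = 5.2992
(b) P(X = 7) = 0.152209
(c) P(X ≤ 11) = 0.917036
(d) P(7 ≤ X ≤ 11) = 0.694439

We have X ~ Binomial(n=23, p=0.36).

(a) Moments:
E[X] = 8.2800
Var(X) = 5.2992
σ = √Var(X) = 2.3020

(b) Point probability using PMF:
P(X = 7) = 0.152209

(c) Cumulative probability using CDF:
P(X ≤ 11) = F(11) = 0.917036

(d) Range probability:
P(7 ≤ X ≤ 11) = P(X ≤ 11) - P(X ≤ 6)
                   = F(11) - F(6)
                   = 0.917036 - 0.222597
                   = 0.694439

This means approximately 69.4% of outcomes fall in the interval [7, 11].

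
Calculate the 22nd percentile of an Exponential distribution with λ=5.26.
0.0472

We have X ~ Exponential(λ=5.26).

We want to find x such that P(X ≤ x) = 0.22.

This is the 22nd percentile, which means 22% of values fall below this point.

Using the inverse CDF (quantile function):
x = F⁻¹(0.22) = 0.0472

Verification: P(X ≤ 0.0472) = 0.22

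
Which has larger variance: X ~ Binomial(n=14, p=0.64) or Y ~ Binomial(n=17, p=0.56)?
Y has larger variance (4.1888 > 3.2256)

Compute the variance for each distribution:

X ~ Binomial(n=14, p=0.64):
Var(X) = 3.2256

Y ~ Binomial(n=17, p=0.56):
Var(Y) = 4.1888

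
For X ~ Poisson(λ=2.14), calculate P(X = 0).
0.117655

We have X ~ Poisson(λ=2.14).

For a Poisson distribution, the PMF gives us the probability of each outcome.

Using the PMF formula:
P(X = 0) = 0.117655

Rounded to 4 decimal places: 0.1177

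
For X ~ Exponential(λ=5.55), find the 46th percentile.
0.1110

We have X ~ Exponential(λ=5.55).

We want to find x such that P(X ≤ x) = 0.46.

This is the 46th percentile, which means 46% of values fall below this point.

Using the inverse CDF (quantile function):
x = F⁻¹(0.46) = 0.1110

Verification: P(X ≤ 0.1110) = 0.46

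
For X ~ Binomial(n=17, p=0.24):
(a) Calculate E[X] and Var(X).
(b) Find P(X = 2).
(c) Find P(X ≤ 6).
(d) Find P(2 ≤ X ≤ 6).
(a) E[X] = 4.0800, Var(X) = 3.1008
(b) P(X = 2) = 0.127692
(c) P(X ≤ 6) = 0.910638
(d) P(2 ≤ X ≤ 6) = 0.850678

We have X ~ Binomial(n=17, p=0.24).

(a) Moments:
E[X] = 4.0800
Var(X) = 3.1008
σ = √Var(X) = 1.7609

(b) Point probability using PMF:
P(X = 2) = 0.127692

(c) Cumulative probability using CDF:
P(X ≤ 6) = F(6) = 0.910638

(d) Range probability:
P(2 ≤ X ≤ 6) = P(X ≤ 6) - P(X ≤ 1)
                   = F(6) - F(1)
                   = 0.910638 - 0.059960
                   = 0.850678

This means approximately 85.1% of outcomes fall in the interval [2, 6].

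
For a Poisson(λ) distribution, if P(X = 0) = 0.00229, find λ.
λ = 6.0792

For a Poisson(λ) distribution, the PMF at 0 is:
P(X = 0) = λ^0 e^(-λ) / 0! = e^(-λ)

Given P(X = 0) = 0.00229:
e^(-λ) = 0.00229
-λ = ln(0.00229)
λ = -ln(0.00229) = 6.0792

Verification: e^(-6.0792) = 0.00229 ✓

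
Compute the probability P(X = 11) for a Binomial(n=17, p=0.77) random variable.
0.103358

We have X ~ Binomial(n=17, p=0.77).

For a Binomial distribution, the PMF gives us the probability of each outcome.

Using the PMF formula:
P(X = 11) = 0.103358

Rounded to 4 decimal places: 0.1034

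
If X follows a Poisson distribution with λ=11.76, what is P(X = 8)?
0.070866

We have X ~ Poisson(λ=11.76).

For a Poisson distribution, the PMF gives us the probability of each outcome.

Using the PMF formula:
P(X = 8) = 0.070866

Rounded to 4 decimal places: 0.0709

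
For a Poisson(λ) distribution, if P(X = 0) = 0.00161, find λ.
λ = 6.4315

For a Poisson(λ) distribution, the PMF at 0 is:
P(X = 0) = λ^0 e^(-λ) / 0! = e^(-λ)

Given P(X = 0) = 0.00161:
e^(-λ) = 0.00161
-λ = ln(0.00161)
λ = -ln(0.00161) = 6.4315

Verification: e^(-6.4315) = 0.00161 ✓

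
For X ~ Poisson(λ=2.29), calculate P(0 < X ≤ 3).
0.700111

We have X ~ Poisson(λ=2.29).

To find P(0 < X ≤ 3), we use:
P(0 < X ≤ 3) = P(X ≤ 3) - P(X ≤ 0)
                 = F(3) - F(0)
                 = 0.801377 - 0.101266
                 = 0.700111

So there's approximately a 70.0% chance that X falls in this range.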